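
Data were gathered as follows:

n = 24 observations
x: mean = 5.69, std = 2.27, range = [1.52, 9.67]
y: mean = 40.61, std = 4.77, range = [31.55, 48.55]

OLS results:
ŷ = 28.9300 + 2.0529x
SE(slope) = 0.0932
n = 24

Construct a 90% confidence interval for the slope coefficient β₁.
The 90% CI for β₁ is (1.8929, 2.2129)

Confidence interval for the slope:

The 90% CI for β₁ is: β̂₁ ± t*(α/2, n-2) × SE(β̂₁)

Step 1: Find critical t-value
- Confidence level = 0.9
- Degrees of freedom = n - 2 = 24 - 2 = 22
- t*(α/2, 22) = 1.7171

Step 2: Calculate margin of error
Margin = 1.7171 × 0.0932 = 0.1600

Step 3: Construct interval
CI = 2.0529 ± 0.1600
CI = (1.8929, 2.2129)

Interpretation: We are 90% confident that the true slope β₁ lies between 1.8929 and 2.2129.
The interval does not include 0, suggesting a significant linear relationship.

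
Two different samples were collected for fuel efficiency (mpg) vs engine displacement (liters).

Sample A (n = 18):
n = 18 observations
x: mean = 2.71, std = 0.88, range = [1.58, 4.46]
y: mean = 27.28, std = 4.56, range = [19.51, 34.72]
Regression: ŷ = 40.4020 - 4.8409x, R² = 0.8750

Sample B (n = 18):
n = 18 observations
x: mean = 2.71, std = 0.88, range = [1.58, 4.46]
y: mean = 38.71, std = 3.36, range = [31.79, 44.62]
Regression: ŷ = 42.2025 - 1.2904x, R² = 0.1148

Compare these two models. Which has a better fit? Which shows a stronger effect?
Model A has the better fit (R² = 0.8750 vs 0.1148). Model A shows the stronger effect (|β₁| = 4.8409 vs 1.2904).

Model Comparison:

Which explains more variance? (R²)
- Model A: R² = 0.8750 → 87.50% of variance in fuel efficiency explained
- Model B: R² = 0.1148 → 11.48% of variance in fuel efficiency explained
- 0.8750 > 0.1148 → Model A has the better fit

Strength of effect — compare |β₁|:
- Model A: β₁ = -4.8409 → predicted fuel efficiency falls 4.8409 mpg per additional liter of engine displacement
- Model B: β₁ = -1.2904 → predicted fuel efficiency falls 1.2904 mpg per additional liter of engine displacement
- |-4.8409| > |-1.2904| → Model A shows the stronger marginal effect

Note: The two samples could reflect different populations, time periods, or measurement quality.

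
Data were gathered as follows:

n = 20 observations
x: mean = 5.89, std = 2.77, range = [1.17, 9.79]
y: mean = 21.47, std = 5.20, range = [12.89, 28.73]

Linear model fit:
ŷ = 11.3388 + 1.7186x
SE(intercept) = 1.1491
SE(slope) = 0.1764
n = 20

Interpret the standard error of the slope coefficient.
The slope 1.7186 is pinned down to within about ±0.1764 (one SE) by these data — relative uncertainty 10.3%, i.e. precise.

SE(β̂₁) = s / √Sxx, where s is the residual standard deviation and Sxx = Σ(x − x̄)². It is the yardstick for how far β̂₁ = 1.7186 could plausibly be from the true slope.

Relative precision:
- SE / |β̂₁| = 0.1764 / 1.7186 = 10.3%
- Rule of thumb (under 20%: precise; 20% to under 50%: moderately precise; 50% or more: imprecise) → precise

Link to interval estimation: a confidence interval for β₁ is β̂₁ ± t* × 0.1764, so SE sets the half-width per unit of t*.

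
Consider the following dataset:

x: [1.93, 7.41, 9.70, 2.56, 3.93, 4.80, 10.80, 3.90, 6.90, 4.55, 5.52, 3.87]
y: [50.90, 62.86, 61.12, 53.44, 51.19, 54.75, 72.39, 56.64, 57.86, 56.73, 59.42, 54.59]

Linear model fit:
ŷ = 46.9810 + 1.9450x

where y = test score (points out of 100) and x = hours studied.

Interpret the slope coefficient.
For each additional hour of study time, predicted test score increases by approximately 1.9450 points.

The slope coefficient β₁ = 1.9450 represents the marginal effect of study time on test score.

Interpretation:
- Study time up by 1 hour → predicted test score increases by 1.9450 points
- The effect is assumed constant over the observed range of x (linearity)
- The slope describes association in these data, not necessarily a causal effect

(β₀ = 46.9810 is the fitted value at x = 0 and is not part of the slope interpretation.)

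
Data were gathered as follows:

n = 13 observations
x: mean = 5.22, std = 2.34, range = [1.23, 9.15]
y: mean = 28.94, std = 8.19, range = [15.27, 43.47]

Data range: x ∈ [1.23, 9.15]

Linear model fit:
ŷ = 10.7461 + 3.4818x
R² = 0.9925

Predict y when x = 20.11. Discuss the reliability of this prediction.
The equation gives ŷ = 80.7651; however x = 20.11 is 10.96 units above the observed range, so this extrapolated value should not be trusted.

Prediction calculation:
ŷ = 10.7461 + 3.4818 × 20.11
ŷ = 80.7651

Reliability:
- Data range: x ∈ [1.23, 9.15]
- Prediction point: x = 20.11 is 10.96 units above the observed range → this is EXTRAPOLATION, not interpolation

Why that matters here:
- Real relationships often flatten, saturate, or turn nonlinear at extremes
- The standard error of prediction grows with (x − x̄)², and x = 20.11 is far from x̄ = 5.22

A defensible statement: 'if the linear trend continued to x = 20.11, y would be about 80.7651' — the premise is untested.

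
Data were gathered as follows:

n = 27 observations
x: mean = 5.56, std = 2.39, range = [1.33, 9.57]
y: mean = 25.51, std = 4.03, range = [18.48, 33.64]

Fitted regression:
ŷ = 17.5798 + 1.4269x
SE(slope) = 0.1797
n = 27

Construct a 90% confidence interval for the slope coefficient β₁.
The 90% CI for β₁ is (1.1200, 1.7338)

Confidence interval for the slope:

The 90% CI for β₁ is: β̂₁ ± t*(α/2, n-2) × SE(β̂₁)

Step 1: Find critical t-value
- Confidence level = 0.9
- Degrees of freedom = n - 2 = 27 - 2 = 25
- t*(α/2, 25) = 1.7081

Step 2: Calculate margin of error
Margin = 1.7081 × 0.1797 = 0.3069

Step 3: Construct interval
CI = 1.4269 ± 0.3069
CI = (1.1200, 1.7338)

Interpretation: intervals built this way capture the true β₁ in 90% of repeated samples; here the plausible range for the per-unit effect of x on y is 1.1200 to 1.7338.
Both endpoints are positive, so the data support a genuinely positive slope at this confidence level.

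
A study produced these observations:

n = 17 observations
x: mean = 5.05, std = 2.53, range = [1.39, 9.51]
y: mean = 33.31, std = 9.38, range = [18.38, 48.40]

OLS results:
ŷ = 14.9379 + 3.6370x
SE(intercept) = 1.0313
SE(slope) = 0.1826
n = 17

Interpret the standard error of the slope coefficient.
SE(β̂₁) = 0.1826 is the estimated standard deviation of the slope estimate across repeated samples; relative to β̂₁ = 3.6370 that is 5.0%, a precise estimate.

What SE measures:
- The standard error quantifies the sampling variability of the coefficient estimate
- It is the estimated standard deviation of β̂₁ across hypothetical repeated samples of the same size
- Smaller SE → more precise estimate

Relative precision:
- SE / |β̂₁| = 0.1826 / 3.6370 = 5.0%
- Rule of thumb (under 20%: precise; 20% to under 50%: moderately precise; 50% or more: imprecise) → precise

Link to interval estimation: a confidence interval for β₁ is β̂₁ ± t* × 0.1826, so SE sets the half-width per unit of t*.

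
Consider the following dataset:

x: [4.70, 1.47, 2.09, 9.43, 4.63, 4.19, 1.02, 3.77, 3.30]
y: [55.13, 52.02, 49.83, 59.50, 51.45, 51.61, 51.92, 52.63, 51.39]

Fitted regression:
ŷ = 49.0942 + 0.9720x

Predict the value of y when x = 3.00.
ŷ = 52.0102

Plug x = 3.00 into the fitted line:

ŷ = 49.0942 + 0.9720 × 3.00
ŷ = 49.0942 + 2.9160
ŷ = 52.0102

This is the fitted mean response at that x — an individual observation would come with a wider prediction interval.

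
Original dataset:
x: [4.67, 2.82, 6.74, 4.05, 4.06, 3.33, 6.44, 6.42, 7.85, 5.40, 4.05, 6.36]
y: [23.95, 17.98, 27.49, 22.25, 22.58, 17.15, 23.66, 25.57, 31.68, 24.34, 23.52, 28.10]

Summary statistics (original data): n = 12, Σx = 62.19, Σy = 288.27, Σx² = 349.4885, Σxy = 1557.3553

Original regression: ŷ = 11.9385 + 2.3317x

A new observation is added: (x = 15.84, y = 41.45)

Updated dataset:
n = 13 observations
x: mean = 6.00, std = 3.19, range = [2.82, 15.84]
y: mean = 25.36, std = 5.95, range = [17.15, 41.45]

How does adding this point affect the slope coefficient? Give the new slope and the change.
Adding the point moves β₁ from 2.3317 to 1.7787, i.e. it decreases by 0.5530 (-23.7%).

x = 15.84 lies well outside the original x-range [2.82, 7.85] (x̄ ≈ 5.18), so this observation has high leverage and can move the slope substantially.

Step 1: Update the sums with the new point (n goes from 12 to 13)
Σx  = 62.19 + 15.84 = 78.03
Σy  = 288.27 + 41.45 = 329.72
Σx² = 349.4885 + 15.84² = 349.4885 + 250.9056 = 600.3941
Σxy = 1557.3553 + 15.84×41.45 = 1557.3553 + 656.5680 = 2213.9233

Step 2: Recompute the slope with b₁ = (nΣxy − ΣxΣy) / (nΣx² − (Σx)²)
Numerator   = 13×2213.9233 − 78.03×329.72 = 28781.0029 − 25728.0516 = 3052.9513
Denominator = 13×600.3941 − 78.03² = 7805.1233 − 6088.6809 = 1716.4424
b₁(new) = 3052.9513 / 1716.4424 = 1.7787

(Same formula on the original sums: (12×1557.3553 − 62.19×288.27) / (12×349.4885 − 62.19²) = 760.7523 / 326.2659 = 2.3317, matching the given fit.)

Step 3: Change in slope
Δβ₁ = 1.7787 − 2.3317 = -0.5530
Relative change = -0.5530 / 2.3317 × 100% = -23.7%
→ the slope decreases when the point is added.

Because the point sits below the extension of the original line at a high-leverage x, it tilts the fit down.
In practice: refit with and without it and report both if conclusions differ; check such a point for data-entry or measurement error.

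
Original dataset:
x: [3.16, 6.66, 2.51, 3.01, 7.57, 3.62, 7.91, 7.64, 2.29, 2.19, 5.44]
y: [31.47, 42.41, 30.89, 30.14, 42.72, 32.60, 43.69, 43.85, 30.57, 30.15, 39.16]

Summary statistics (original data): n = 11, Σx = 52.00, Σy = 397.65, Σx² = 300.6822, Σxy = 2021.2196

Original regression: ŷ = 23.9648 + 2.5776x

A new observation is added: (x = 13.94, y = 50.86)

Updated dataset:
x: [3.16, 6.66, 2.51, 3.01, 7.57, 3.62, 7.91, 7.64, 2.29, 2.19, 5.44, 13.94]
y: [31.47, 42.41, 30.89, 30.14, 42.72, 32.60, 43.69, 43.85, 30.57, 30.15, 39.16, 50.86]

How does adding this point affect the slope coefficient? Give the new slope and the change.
New slope β₁ = 2.0024 versus 2.5776 before: a change of -0.5752 (-22.3%).

The new point has HIGH LEVERAGE: x = 13.94 is far from the original mean x̄ = 52.00/11 ≈ 4.73 (original range [2.19, 7.91]).

Step 1: Update the sums with the new point (n goes from 11 to 12)
Σx  = 52.00 + 13.94 = 65.94
Σy  = 397.65 + 50.86 = 448.51
Σx² = 300.6822 + 13.94² = 300.6822 + 194.3236 = 495.0058
Σxy = 2021.2196 + 13.94×50.86 = 2021.2196 + 708.9884 = 2730.2080

Step 2: Recompute the slope with b₁ = (nΣxy − ΣxΣy) / (nΣx² − (Σx)²)
Numerator   = 12×2730.2080 − 65.94×448.51 = 32762.4960 − 29574.7494 = 3187.7466
Denominator = 12×495.0058 − 65.94² = 5940.0696 − 4348.0836 = 1591.9860
b₁(new) = 3187.7466 / 1591.9860 = 2.0024

(Same formula on the original sums: (11×2021.2196 − 52.00×397.65) / (11×300.6822 − 52.00²) = 1555.6156 / 603.5042 = 2.5776, matching the given fit.)

Step 3: Change in slope
Δβ₁ = 2.0024 − 2.5776 = -0.5752
Relative change = -0.5752 / 2.5776 × 100% = -22.3%
→ the slope decreases when the point is added.

Because the point sits below the extension of the original line at a high-leverage x, it tilts the fit down.
In practice: check such a point for data-entry or measurement error.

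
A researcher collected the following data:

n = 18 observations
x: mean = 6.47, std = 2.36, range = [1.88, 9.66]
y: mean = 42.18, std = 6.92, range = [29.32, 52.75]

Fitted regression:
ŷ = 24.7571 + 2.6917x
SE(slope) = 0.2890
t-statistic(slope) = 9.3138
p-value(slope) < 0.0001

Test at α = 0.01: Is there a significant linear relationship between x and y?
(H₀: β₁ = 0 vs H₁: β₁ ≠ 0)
Since p-value < 0.0001 < α = 0.01, reject H₀ — the slope is significantly different from 0.

Hypothesis test for the slope coefficient:

H₀: β₁ = 0 (no linear relationship)
H₁: β₁ ≠ 0 (linear relationship exists)

Test statistic: t = β̂₁ / SE(β̂₁) = 2.6917 / 0.2890 = 9.3138

The p-value (<0.0001) is the probability, under H₀, of a t-statistic at least as extreme as |t| = 9.3138 (two-sided, df = n − 2 = 16).

Decision rule: reject H₀ if p-value < α.
p-value < 0.0001 < α = 0.01 → reject H₀.

At α = 0.01 the data do provide convincing evidence of a nonzero slope.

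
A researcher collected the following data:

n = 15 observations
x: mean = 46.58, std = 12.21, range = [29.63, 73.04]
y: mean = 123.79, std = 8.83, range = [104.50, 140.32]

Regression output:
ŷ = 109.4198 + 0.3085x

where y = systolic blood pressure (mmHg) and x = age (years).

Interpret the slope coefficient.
An increase of one year in age is associated with a 0.3085 mmHg increase in predicted blood pressure.

The slope coefficient β₁ = 0.3085 represents the marginal effect of age on blood pressure.

Interpretation:
- Age up by 1 year → predicted blood pressure increases by 0.3085 mmHg
- The effect is assumed constant over the observed range of x (linearity)
- The slope describes association in these data, not necessarily a causal effect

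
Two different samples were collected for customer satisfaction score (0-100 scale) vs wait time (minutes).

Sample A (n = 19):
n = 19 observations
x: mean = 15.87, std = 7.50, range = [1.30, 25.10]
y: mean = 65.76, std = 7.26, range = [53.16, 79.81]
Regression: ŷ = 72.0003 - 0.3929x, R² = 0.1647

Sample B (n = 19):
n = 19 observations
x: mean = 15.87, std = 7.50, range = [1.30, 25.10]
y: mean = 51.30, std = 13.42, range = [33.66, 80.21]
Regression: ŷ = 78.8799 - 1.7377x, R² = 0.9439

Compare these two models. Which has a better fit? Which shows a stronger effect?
Model B has the better fit (R² = 0.9439 vs 0.1647). Model B shows the stronger effect (|β₁| = 1.7377 vs 0.3929).

Model Comparison:

Goodness of fit (R²):
- Model A: R² = 0.1647 → 16.47% of variance in satisfaction score explained
- Model B: R² = 0.9439 → 94.39% of variance in satisfaction score explained
- 0.9439 > 0.1647 → Model B has the better fit

Effect size (slope magnitude):
- Model A: β₁ = -0.3929 → predicted satisfaction score falls 0.3929 points per additional minute of wait time
- Model B: β₁ = -1.7377 → predicted satisfaction score falls 1.7377 points per additional minute of wait time
- |-0.3929| < |-1.7377| → Model B shows the stronger marginal effect

Notes:
- A steeper slope doesn't make a better model if the scatter around the line is large.
- R² measures how tightly points cluster around the line; β₁ measures how steep the line is — they answer different questions.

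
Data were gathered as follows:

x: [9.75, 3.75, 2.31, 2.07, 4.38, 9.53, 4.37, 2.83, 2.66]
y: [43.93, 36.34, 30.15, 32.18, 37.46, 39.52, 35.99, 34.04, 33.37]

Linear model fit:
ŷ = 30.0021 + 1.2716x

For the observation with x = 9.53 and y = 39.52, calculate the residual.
Residual = -2.6004

The residual is the difference between the actual value and the predicted value:

Residual = y - ŷ

Step 1: Calculate predicted value
ŷ = 30.0021 + 1.2716 × 9.53
ŷ = 42.1204

Step 2: Calculate residual
Residual = 39.52 - 42.1204
Residual = -2.6004

Sign check: y < ŷ, so the point is below the line and the fit overestimates here.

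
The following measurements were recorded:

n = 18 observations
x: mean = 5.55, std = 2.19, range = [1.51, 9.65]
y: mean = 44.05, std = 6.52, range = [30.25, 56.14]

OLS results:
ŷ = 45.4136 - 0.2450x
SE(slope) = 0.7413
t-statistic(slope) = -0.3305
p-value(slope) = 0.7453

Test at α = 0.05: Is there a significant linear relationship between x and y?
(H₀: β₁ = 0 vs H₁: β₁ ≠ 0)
Since p-value = 0.7453 ≥ α = 0.05, fail to reject H₀ — the slope is not significantly different from 0.

Hypothesis test for the slope coefficient:

H₀: β₁ = 0 (no linear relationship)
H₁: β₁ ≠ 0 (linear relationship exists)

Test statistic: t = β̂₁ / SE(β̂₁) = -0.2450 / 0.7413 = -0.3305

With df = 16, the two-sided p-value for |t| = 0.3305 is 0.7453.

Decision rule: reject H₀ if p-value < α.
p-value = 0.7453 ≥ α = 0.05 → fail to reject H₀.

At α = 0.05 the data do not provide convincing evidence of a nonzero slope.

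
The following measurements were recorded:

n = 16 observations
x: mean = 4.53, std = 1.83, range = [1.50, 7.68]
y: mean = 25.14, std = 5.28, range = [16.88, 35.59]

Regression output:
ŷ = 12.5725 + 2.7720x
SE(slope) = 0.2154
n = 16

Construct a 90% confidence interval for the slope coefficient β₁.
The 90% CI for β₁ is (2.3926, 3.1514)

Confidence interval for the slope:

The 90% CI for β₁ is: β̂₁ ± t*(α/2, n-2) × SE(β̂₁)

Step 1: Find critical t-value
- Confidence level = 0.9
- Degrees of freedom = n - 2 = 16 - 2 = 14
- t*(α/2, 14) = 1.7613

Step 2: Calculate margin of error
Margin = 1.7613 × 0.2154 = 0.3794

Step 3: Construct interval
CI = 2.7720 ± 0.3794
CI = (2.3926, 3.1514)

Interpretation: We are 90% confident that the true slope β₁ lies between 2.3926 and 3.1514.
Since 0 is outside the interval, a two-sided test at α = 0.10 would reject H₀: β₁ = 0.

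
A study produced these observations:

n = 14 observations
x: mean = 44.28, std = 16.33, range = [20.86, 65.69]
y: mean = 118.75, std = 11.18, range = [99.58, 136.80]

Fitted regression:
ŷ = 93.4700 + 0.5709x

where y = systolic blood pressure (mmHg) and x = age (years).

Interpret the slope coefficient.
An increase of one year in age is associated with a 0.5709 mmHg increase in predicted blood pressure.

β₁ = 0.5709 is the change in predicted blood pressure (mmHg) per additional year of age.

Interpretation:
- Age up by 1 year → predicted blood pressure increases by 0.5709 mmHg
- This is a linear approximation: the same per-unit change is assumed across the whole observed x range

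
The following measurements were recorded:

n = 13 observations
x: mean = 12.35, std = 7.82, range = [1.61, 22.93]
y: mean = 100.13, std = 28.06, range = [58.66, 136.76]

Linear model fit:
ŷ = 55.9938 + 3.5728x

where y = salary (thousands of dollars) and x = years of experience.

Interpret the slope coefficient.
On average, salary is about 3.5728 thousand dollars higher for every extra year of experience.

The slope β₁ = 3.5728 gives the rate at which the fitted salary changes with experience.

Interpretation:
- Experience up by 1 year → predicted salary increases by 3.5728 thousand dollars
- This is a linear approximation: the same per-unit change is assumed across the whole observed x range
- The sign (+) gives the direction; the magnitude 3.5728 gives the size of the effect per year

The intercept β₀ = 55.9938 is the predicted salary when experience = 0; since the smallest observed x is 1.61, this is an extrapolation and mainly anchors the line.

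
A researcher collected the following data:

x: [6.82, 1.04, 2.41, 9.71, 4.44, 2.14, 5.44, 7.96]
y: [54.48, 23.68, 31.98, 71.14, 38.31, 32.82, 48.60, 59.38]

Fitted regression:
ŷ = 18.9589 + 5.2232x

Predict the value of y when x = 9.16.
ŷ = 66.8034

Plug x = 9.16 into the fitted line:

ŷ = 18.9589 + 5.2232 × 9.16
ŷ = 18.9589 + 47.8445
ŷ = 66.8034

This is the fitted mean response at that x — an individual observation would come with a wider prediction interval.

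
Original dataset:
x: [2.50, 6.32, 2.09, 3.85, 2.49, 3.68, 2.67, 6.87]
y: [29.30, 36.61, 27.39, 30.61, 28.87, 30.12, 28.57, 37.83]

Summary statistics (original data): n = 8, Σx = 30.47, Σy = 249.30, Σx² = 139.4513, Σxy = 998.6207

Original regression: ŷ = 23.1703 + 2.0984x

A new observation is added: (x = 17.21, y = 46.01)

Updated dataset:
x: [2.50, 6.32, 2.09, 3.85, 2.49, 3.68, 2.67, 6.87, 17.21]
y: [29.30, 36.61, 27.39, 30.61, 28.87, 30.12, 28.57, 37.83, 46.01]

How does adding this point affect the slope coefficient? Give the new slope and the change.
The slope changes from 2.0984 to 1.2345 (change of -0.8639, or -41.2%).

The new point has HIGH LEVERAGE: x = 17.21 is far from the original mean x̄ = 30.47/8 ≈ 3.81 (original range [2.09, 6.87]).

Step 1: Update the sums with the new point (n goes from 8 to 9)
Σx  = 30.47 + 17.21 = 47.68
Σy  = 249.30 + 46.01 = 295.31
Σx² = 139.4513 + 17.21² = 139.4513 + 296.1841 = 435.6354
Σxy = 998.6207 + 17.21×46.01 = 998.6207 + 791.8321 = 1790.4528

Step 2: Recompute the slope with b₁ = (nΣxy − ΣxΣy) / (nΣx² − (Σx)²)
Numerator   = 9×1790.4528 − 47.68×295.31 = 16114.0752 − 14080.3808 = 2033.6944
Denominator = 9×435.6354 − 47.68² = 3920.7186 − 2273.3824 = 1647.3362
b₁(new) = 2033.6944 / 1647.3362 = 1.2345

(Same formula on the original sums: (8×998.6207 − 30.47×249.30) / (8×139.4513 − 30.47²) = 392.7946 / 187.1895 = 2.0984, matching the given fit.)

Step 3: Change in slope
Δβ₁ = 1.2345 − 2.0984 = -0.8639
Relative change = -0.8639 / 2.0984 × 100% = -41.2%
→ the slope decreases when the point is added.

Because the point sits below the extension of the original line at a high-leverage x, it tilts the fit down.
In practice: refit with and without it and report both if conclusions differ; check such a point for data-entry or measurement error.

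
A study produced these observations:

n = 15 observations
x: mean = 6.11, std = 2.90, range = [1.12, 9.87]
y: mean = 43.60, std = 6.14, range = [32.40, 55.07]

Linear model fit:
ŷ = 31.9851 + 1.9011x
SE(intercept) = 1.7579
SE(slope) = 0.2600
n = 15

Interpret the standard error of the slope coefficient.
The slope 1.9011 is pinned down to within about ±0.2600 (one SE) by these data — relative uncertainty 13.7%, i.e. precise.

SE(β̂₁) = s / √Sxx, where s is the residual standard deviation and Sxx = Σ(x − x̄)². It is the yardstick for how far β̂₁ = 1.9011 could plausibly be from the true slope.

Relative precision:
- SE / |β̂₁| = 0.2600 / 1.9011 = 13.7%
- Rule of thumb (under 20%: precise; 20% to under 50%: moderately precise; 50% or more: imprecise) → precise

Rough 95% range (±2 SE): 1.9011 ± 0.5200 → (1.3811, 2.4211).

What drives SE(β̂₁): more residual scatter → larger SE; larger n (here n = 15) → smaller SE; wider spread of x values → smaller SE.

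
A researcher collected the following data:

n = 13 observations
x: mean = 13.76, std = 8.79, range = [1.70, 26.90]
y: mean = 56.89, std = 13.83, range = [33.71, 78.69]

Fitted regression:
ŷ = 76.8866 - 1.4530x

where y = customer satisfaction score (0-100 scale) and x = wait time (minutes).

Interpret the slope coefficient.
For each additional minute of wait time, predicted satisfaction score decreases by approximately 1.4530 points.

The slope coefficient β₁ = -1.4530 represents the marginal effect of wait time on satisfaction score.

Interpretation:
- Wait time up by 1 minute → predicted satisfaction score decreases by 1.4530 points
- The effect is assumed constant over the observed range of x (linearity)

(β₀ = 76.8866 is the fitted value at x = 0 and is not part of the slope interpretation.)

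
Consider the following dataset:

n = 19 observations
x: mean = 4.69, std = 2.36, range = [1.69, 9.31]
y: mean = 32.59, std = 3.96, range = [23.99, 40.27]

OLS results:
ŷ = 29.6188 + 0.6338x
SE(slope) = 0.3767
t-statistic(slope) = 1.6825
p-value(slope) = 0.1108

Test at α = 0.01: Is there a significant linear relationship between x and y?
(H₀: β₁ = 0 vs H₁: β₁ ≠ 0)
p-value = 0.1108 ≥ α = 0.01, so we fail to reject H₀. The relationship is not significant.

Hypothesis test for the slope coefficient:

H₀: β₁ = 0 (no linear relationship)
H₁: β₁ ≠ 0 (linear relationship exists)

Test statistic: t = β̂₁ / SE(β̂₁) = 0.6338 / 0.3767 = 1.6825

The p-value (0.1108) is the probability, under H₀, of a t-statistic at least as extreme as |t| = 1.6825 (two-sided, df = n − 2 = 17).

Decision rule: reject H₀ if p-value < α.
p-value = 0.1108 ≥ α = 0.01 → fail to reject H₀.

At α = 0.01 the data do not provide convincing evidence of a nonzero slope.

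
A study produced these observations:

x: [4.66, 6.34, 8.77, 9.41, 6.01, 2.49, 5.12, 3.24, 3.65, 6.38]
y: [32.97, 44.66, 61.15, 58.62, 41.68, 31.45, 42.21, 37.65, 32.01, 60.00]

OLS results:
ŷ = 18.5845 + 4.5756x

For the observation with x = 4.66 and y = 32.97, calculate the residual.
Residual = -6.9368

The residual is the difference between the actual value and the predicted value:

Residual = y - ŷ

Step 1: Calculate predicted value
ŷ = 18.5845 + 4.5756 × 4.66
ŷ = 39.9068

Step 2: Calculate residual
Residual = 32.97 - 39.9068
Residual = -6.9368

Interpretation: the model overestimates the actual value by 6.9368 at this point (negative residual → observation lies below the fitted line).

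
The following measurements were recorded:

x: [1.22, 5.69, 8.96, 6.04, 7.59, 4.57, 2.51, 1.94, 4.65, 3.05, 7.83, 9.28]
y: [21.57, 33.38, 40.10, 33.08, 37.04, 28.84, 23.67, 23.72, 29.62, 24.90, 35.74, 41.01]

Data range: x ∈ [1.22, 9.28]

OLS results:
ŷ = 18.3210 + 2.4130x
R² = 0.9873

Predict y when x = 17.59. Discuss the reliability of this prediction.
ŷ = 60.7657 (extrapolation — x = 17.59 lies outside [1.22, 9.28], so reliability is low).

Prediction calculation:
ŷ = 18.3210 + 2.4130 × 17.59
ŷ = 60.7657

Reliability:
- Data range: x ∈ [1.22, 9.28]
- Prediction point: x = 17.59 is 8.31 units above the observed range → this is EXTRAPOLATION, not interpolation

Why that matters here:
- The standard error of prediction grows with (x − x̄)², and x = 17.59 is far from x̄ = 5.28
- Real relationships often flatten, saturate, or turn nonlinear at extremes

A defensible statement: 'if the linear trend continued to x = 17.59, y would be about 60.7657' — the premise is untested.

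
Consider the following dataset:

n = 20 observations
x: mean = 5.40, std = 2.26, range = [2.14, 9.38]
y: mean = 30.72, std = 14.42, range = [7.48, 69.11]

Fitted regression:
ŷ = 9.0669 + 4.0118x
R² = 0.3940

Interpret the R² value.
The model explains 39.40% of the variance in y (R² = 0.3940), leaving 60.60% unexplained; the fit is moderate.

The coefficient of determination R² is the fraction of the total variation in y that the fitted line accounts for.

Here R² = 0.3940:
- Explained: 39.40% of the variation in y
- Unexplained (residual): 100% − 39.40% = 60.60%
- Rule of thumb (below 0.3 weak; 0.3 to below 0.7 moderate; 0.7 and above strong) → moderate

Equivalently, for simple linear regression R² = r², so |r| = √0.3940 ≈ 0.6277.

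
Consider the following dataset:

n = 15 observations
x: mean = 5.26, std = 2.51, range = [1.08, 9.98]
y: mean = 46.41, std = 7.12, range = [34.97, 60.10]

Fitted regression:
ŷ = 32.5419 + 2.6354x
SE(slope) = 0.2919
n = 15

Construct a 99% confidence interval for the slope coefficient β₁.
The 99% CI for β₁ is (1.7561, 3.5147)

Confidence interval for the slope:

The 99% CI for β₁ is: β̂₁ ± t*(α/2, n-2) × SE(β̂₁)

Step 1: Find critical t-value
- Confidence level = 0.99
- Degrees of freedom = n - 2 = 15 - 2 = 13
- t*(α/2, 13) = 3.0123

Step 2: Calculate margin of error
Margin = 3.0123 × 0.2919 = 0.8793

Step 3: Construct interval
CI = 2.6354 ± 0.8793
CI = (1.7561, 3.5147)

Interpretation: intervals built this way capture the true β₁ in 99% of repeated samples; here the plausible range for the per-unit effect of x on y is 1.7561 to 3.5147.
Since 0 is outside the interval, a two-sided test at α = 0.01 would reject H₀: β₁ = 0.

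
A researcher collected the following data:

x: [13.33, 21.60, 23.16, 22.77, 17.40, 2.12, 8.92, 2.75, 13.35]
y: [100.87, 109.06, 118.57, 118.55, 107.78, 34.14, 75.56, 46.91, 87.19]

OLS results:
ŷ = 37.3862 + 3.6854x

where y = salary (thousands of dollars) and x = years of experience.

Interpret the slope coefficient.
For each additional year of experience, predicted salary increases by approximately 3.6854 thousand dollars.

The slope β₁ = 3.6854 gives the rate at which the fitted salary changes with experience.

Interpretation:
- Experience up by 1 year → predicted salary increases by 3.6854 thousand dollars
- The effect is assumed constant over the observed range of x (linearity)
- The slope describes association in these data, not necessarily a causal effect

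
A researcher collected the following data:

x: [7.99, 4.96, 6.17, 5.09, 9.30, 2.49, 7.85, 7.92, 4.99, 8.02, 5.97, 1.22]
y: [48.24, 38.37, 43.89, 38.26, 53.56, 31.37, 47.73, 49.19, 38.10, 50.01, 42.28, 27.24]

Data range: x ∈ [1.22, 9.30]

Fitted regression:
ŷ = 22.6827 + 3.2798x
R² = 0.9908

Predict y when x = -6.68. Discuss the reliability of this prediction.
ŷ = 0.7736, but this is extrapolation (below the data range [1.22, 9.30]) and may be unreliable.

Prediction calculation:
ŷ = 22.6827 + 3.2798 × (-6.68)
ŷ = 0.7736

Reliability:
- Data range: x ∈ [1.22, 9.30]
- Prediction point: x = -6.68 is 7.90 units below the observed range → this is EXTRAPOLATION, not interpolation

Why that matters here:
- The standard error of prediction grows with (x − x̄)², and x = -6.68 is far from x̄ = 6.00
- There are no observations near this x to validate the fitted line there

The R² = 0.9908 only validates the fit within [1.22, 9.30]; treat ŷ = 0.7736 with caution.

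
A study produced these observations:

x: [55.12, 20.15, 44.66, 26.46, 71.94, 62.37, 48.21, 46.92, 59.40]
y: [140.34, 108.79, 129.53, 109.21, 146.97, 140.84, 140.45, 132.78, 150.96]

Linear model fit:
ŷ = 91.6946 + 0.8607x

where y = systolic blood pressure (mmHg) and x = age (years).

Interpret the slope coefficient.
An increase of one year in age is associated with a 0.8607 mmHg increase in predicted blood pressure.

The slope β₁ = 0.8607 gives the rate at which the fitted blood pressure changes with age.

Interpretation:
- Age up by 1 year → predicted blood pressure increases by 0.8607 mmHg
- This is a linear approximation: the same per-unit change is assumed across the whole observed x range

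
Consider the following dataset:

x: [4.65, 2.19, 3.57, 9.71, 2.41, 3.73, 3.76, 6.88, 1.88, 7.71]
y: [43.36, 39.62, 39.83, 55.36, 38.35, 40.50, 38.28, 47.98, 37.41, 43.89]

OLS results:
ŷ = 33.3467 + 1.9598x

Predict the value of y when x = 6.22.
ŷ = 45.5367

Plug x = 6.22 into the fitted line:

ŷ = 33.3467 + 1.9598 × 6.22
ŷ = 33.3467 + 12.1900
ŷ = 45.5367

This is the fitted mean response at that x — an individual observation would come with a wider prediction interval.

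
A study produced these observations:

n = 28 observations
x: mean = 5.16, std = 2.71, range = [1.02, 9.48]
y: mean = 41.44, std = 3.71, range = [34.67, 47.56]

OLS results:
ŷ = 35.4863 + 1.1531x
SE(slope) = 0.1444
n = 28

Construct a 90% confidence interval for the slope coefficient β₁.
The 90% CI for β₁ is (0.9068, 1.3994)

Confidence interval for the slope:

The 90% CI for β₁ is: β̂₁ ± t*(α/2, n-2) × SE(β̂₁)

Step 1: Find critical t-value
- Confidence level = 0.9
- Degrees of freedom = n - 2 = 28 - 2 = 26
- t*(α/2, 26) = 1.7056

Step 2: Calculate margin of error
Margin = 1.7056 × 0.1444 = 0.2463

Step 3: Construct interval
CI = 1.1531 ± 0.2463
CI = (0.9068, 1.3994)

Interpretation: intervals built this way capture the true β₁ in 90% of repeated samples; here the plausible range for the per-unit effect of x on y is 0.9068 to 1.3994.
Both endpoints are positive, so the data support a genuinely positive slope at this confidence level.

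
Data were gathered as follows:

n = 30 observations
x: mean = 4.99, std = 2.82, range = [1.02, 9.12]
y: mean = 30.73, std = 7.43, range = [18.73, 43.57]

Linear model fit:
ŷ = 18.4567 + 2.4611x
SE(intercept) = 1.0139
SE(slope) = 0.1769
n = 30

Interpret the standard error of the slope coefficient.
SE(slope) = 0.1769 measures the uncertainty in the estimated slope. The coefficient is estimated precisely (SE/|β̂₁| = 7.2%).

What SE measures:
- The standard error quantifies the sampling variability of the coefficient estimate
- It is the estimated standard deviation of β̂₁ across hypothetical repeated samples of the same size
- Smaller SE → more precise estimate

Relative precision:
- SE / |β̂₁| = 0.1769 / 2.4611 = 7.2%
- Rule of thumb (under 20%: precise; 20% to under 50%: moderately precise; 50% or more: imprecise) → precise

Rough 95% range (±2 SE): 2.4611 ± 0.3538 → (2.1073, 2.8149).

What drives SE(β̂₁): larger n (here n = 30) → smaller SE; more residual scatter → larger SE; wider spread of x values → smaller SE.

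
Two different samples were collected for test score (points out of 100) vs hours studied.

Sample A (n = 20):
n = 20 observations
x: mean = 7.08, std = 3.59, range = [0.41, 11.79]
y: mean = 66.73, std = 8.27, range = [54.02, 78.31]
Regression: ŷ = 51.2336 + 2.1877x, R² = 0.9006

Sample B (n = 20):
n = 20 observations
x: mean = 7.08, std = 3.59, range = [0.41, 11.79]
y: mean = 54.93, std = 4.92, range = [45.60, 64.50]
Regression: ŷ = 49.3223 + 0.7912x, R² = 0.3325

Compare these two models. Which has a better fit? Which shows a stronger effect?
Model A has the better fit (R² = 0.9006 vs 0.3325). Model A shows the stronger effect (|β₁| = 2.1877 vs 0.7912).

Model Comparison:

Goodness of fit (R²):
- Model A: R² = 0.9006 → 90.06% of variance in test score explained
- Model B: R² = 0.3325 → 33.25% of variance in test score explained
- 0.9006 > 0.3325 → Model A has the better fit

Effect size (slope magnitude):
- Model A: β₁ = 2.1877 → predicted test score rises 2.1877 points per additional hour of study time
- Model B: β₁ = 0.7912 → predicted test score rises 0.7912 points per additional hour of study time
- |2.1877| > |0.7912| → Model A shows the stronger marginal effect

Note: A steeper slope doesn't make a better model if the scatter around the line is large.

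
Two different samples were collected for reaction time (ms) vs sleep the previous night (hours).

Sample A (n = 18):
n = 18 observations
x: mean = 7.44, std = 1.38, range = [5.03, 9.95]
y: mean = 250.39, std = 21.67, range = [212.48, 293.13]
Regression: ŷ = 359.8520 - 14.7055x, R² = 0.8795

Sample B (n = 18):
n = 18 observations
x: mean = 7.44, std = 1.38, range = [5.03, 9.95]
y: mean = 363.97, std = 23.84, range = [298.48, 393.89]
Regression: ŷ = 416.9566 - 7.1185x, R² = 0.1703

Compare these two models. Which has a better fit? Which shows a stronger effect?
Model A has the better fit (R² = 0.8795 vs 0.1703). Model A shows the stronger effect (|β₁| = 14.7055 vs 7.1185).

Model Comparison:

Fit — compare R²:
- Model A: R² = 0.8795 → 87.95% of variance in reaction time explained
- Model B: R² = 0.1703 → 17.03% of variance in reaction time explained
- 0.8795 > 0.1703 → Model A has the better fit

Strength of effect — compare |β₁|:
- Model A: β₁ = -14.7055 → predicted reaction time falls 14.7055 ms per additional hour of sleep
- Model B: β₁ = -7.1185 → predicted reaction time falls 7.1185 ms per additional hour of sleep
- |-14.7055| > |-7.1185| → Model A shows the stronger marginal effect

Notes:
- A better fit (higher R²) doesn't necessarily mean a more important relationship.
- A steeper slope doesn't make a better model if the scatter around the line is large.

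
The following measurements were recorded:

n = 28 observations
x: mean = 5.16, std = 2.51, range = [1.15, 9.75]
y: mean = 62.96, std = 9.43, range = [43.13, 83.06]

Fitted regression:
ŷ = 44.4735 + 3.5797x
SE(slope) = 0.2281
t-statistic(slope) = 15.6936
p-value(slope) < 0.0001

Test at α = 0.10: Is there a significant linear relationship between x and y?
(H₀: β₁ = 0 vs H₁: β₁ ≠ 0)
Since p-value < 0.0001 < α = 0.10, reject H₀ — the slope is significantly different from 0.

Hypothesis test for the slope coefficient:

H₀: β₁ = 0 (no linear relationship)
H₁: β₁ ≠ 0 (linear relationship exists)

Test statistic: t = β̂₁ / SE(β̂₁) = 3.5797 / 0.2281 = 15.6936

With df = 26, the two-sided p-value for |t| = 15.6936 is <0.0001.

Decision rule: reject H₀ if p-value < α.
p-value < 0.0001 < α = 0.10 → reject H₀.

There is sufficient evidence at the 10% significance level to conclude that a linear relationship exists between x and y.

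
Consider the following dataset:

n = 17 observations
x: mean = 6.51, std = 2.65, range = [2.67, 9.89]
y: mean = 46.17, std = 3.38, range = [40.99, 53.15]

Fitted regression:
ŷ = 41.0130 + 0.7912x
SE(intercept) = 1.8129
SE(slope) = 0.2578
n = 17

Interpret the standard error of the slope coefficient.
SE(slope) = 0.2578 measures the uncertainty in the estimated slope. The coefficient is estimated with moderate precision (SE/|β̂₁| = 32.6%).

SE(β̂₁) = 0.2578 says: if we drew many samples of n = 17 from the same population and refit each time, the fitted slopes would scatter with a standard deviation of roughly 0.2578 around the true β₁.

Relative precision:
- SE / |β̂₁| = 0.2578 / 0.7912 = 32.6%
- Rule of thumb (under 20%: precise; 20% to under 50%: moderately precise; 50% or more: imprecise) → moderately precise

Link to the t-test: t = β̂₁ / SE(β̂₁) = 0.7912 / 0.2578 = 3.0690, the statistic for H₀: β₁ = 0.

What drives SE(β̂₁): more residual scatter → larger SE; larger n (here n = 17) → smaller SE; wider spread of x values → smaller SE.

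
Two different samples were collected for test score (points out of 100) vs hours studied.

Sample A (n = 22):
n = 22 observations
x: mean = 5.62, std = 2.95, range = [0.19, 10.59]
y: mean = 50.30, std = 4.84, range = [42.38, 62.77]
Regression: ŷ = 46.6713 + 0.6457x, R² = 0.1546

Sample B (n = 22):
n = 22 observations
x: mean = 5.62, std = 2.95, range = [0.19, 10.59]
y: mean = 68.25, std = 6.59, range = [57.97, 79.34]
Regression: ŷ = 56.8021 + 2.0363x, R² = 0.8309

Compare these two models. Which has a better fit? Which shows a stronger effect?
Model B has the better fit (R² = 0.8309 vs 0.1546). Model B shows the stronger effect (|β₁| = 2.0363 vs 0.6457).

Model Comparison:

Goodness of fit (R²):
- Model A: R² = 0.1546 → 15.46% of variance in test score explained
- Model B: R² = 0.8309 → 83.09% of variance in test score explained
- 0.8309 > 0.1546 → Model B has the better fit

Which has the larger per-hour effect? (|β₁|)
- Model A: β₁ = 0.6457 → predicted test score rises 0.6457 points per additional hour of study time
- Model B: β₁ = 2.0363 → predicted test score rises 2.0363 points per additional hour of study time
- |0.6457| < |2.0363| → Model B shows the stronger marginal effect

Notes:
- A better fit (higher R²) doesn't necessarily mean a more important relationship.
- A steeper slope doesn't make a better model if the scatter around the line is large.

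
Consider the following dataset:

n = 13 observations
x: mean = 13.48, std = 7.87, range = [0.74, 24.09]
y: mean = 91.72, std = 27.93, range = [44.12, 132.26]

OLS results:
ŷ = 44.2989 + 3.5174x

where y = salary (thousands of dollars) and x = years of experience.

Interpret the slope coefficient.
For each additional year of experience, predicted salary increases by approximately 3.5174 thousand dollars.

The slope β₁ = 3.5174 gives the rate at which the fitted salary changes with experience.

Interpretation:
- Experience up by 1 year → predicted salary increases by 3.5174 thousand dollars
- The effect is assumed constant over the observed range of x (linearity)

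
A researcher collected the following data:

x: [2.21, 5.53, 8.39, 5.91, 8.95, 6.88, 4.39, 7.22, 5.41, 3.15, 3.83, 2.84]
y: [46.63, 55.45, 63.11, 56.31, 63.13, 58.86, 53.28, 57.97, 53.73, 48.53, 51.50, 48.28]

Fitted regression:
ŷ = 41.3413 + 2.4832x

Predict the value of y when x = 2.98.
ŷ = 48.7412

To predict y for x = 2.98, substitute into the regression equation:

ŷ = 41.3413 + 2.4832 × 2.98
ŷ = 41.3413 + 7.3999
ŷ = 48.7412

This is a point prediction; actual observations scatter around it by roughly the residual standard deviation.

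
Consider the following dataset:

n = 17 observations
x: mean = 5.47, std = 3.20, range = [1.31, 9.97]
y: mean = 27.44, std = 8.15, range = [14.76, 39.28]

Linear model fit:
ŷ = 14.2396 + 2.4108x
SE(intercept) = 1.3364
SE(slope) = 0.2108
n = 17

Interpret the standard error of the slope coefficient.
SE(slope) = 0.2108 measures the uncertainty in the estimated slope. The coefficient is estimated precisely (SE/|β̂₁| = 8.7%).

SE(β̂₁) = s / √Sxx, where s is the residual standard deviation and Sxx = Σ(x − x̄)². It is the yardstick for how far β̂₁ = 2.4108 could plausibly be from the true slope.

Relative precision:
- SE / |β̂₁| = 0.2108 / 2.4108 = 8.7%
- Rule of thumb (under 20%: precise; 20% to under 50%: moderately precise; 50% or more: imprecise) → precise

Rough 95% range (±2 SE): 2.4108 ± 0.4216 → (1.9892, 2.8324).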